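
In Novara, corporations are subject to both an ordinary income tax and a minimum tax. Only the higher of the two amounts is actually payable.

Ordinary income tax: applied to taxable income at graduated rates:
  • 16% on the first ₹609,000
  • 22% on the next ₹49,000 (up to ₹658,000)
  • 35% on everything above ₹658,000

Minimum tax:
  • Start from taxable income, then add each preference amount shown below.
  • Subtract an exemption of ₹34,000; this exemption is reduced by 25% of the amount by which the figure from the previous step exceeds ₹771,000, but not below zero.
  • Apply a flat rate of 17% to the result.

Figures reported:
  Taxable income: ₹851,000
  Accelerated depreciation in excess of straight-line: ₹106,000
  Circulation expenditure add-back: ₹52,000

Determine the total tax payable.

₹175,770

Ordinary income tax:
  ₹609,000 × 16% = ₹97,440
  ₹49,000 × 22% = ₹10,780
  ₹193,000 × 35% = ₹67,550
  → ₹175,770

Minimum tax:
  Adjusted income: ₹851,000 + ₹106,000 + ₹52,000 = ₹1,009,000
  Exemption: 25% × (₹1,009,000 − ₹771,000) = ₹59,500 ≥ ₹34,000, so the exemption is fully phased out
  Base: ₹1,009,000 − ₹0 = ₹1,009,000
  ₹1,009,000 × 17% = ₹171,530

₹175,770 > ₹171,530, so the ordinary income tax governs.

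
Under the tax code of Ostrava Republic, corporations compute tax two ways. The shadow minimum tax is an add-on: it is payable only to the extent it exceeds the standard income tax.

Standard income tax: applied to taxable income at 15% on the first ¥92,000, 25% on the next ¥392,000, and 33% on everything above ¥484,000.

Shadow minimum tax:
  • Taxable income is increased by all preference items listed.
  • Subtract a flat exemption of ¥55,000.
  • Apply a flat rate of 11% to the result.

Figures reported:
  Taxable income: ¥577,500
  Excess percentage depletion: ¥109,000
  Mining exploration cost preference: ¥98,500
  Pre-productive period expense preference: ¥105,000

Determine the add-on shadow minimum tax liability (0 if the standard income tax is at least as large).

Standard income tax:
  ¥92,000 × 15% = ¥13,800
  ¥392,000 × 25% = ¥98,000
  ¥93,500 × 33% = ¥30,855
  → ¥142,655

Shadow minimum tax:
  Adjusted income: ¥577,500 + ¥109,000 + ¥98,500 + ¥105,000 = ¥890,000
  Less exemption ¥55,000 → base ¥835,000
  ¥835,000 × 11% = ¥91,850

¥91,850 ≤ ¥142,655, so no add-on is due.

¥0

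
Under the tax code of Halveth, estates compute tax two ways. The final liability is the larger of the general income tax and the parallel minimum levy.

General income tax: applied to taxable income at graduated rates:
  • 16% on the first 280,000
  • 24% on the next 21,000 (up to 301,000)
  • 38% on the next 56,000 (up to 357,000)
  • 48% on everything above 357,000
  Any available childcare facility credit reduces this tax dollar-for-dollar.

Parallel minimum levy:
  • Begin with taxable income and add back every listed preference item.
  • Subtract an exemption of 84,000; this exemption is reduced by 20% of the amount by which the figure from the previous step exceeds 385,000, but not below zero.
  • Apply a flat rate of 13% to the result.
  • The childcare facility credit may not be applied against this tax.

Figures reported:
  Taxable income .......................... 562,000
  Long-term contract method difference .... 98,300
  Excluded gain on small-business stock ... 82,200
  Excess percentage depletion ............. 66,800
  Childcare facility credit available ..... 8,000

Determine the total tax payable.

General income tax:
  280,000 × 16% = 44,800
  21,000 × 24% = 5,040
  56,000 × 38% = 21,280
  205,000 × 48% = 98,400
  → 169,520
  Less childcare facility credit 8,000 → 161,520

Parallel minimum levy:
  Adjusted income: 562,000 + 98,300 + 82,200 + 66,800 = 809,300
  Exemption: 20% × (809,300 − 385,000) = 84,860 ≥ 84,000, so the exemption is fully phased out
  Base: 809,300 − 0 = 809,300
  809,300 × 13% = 105,209

161,520 > 105,209, so the general income tax governs.

161,520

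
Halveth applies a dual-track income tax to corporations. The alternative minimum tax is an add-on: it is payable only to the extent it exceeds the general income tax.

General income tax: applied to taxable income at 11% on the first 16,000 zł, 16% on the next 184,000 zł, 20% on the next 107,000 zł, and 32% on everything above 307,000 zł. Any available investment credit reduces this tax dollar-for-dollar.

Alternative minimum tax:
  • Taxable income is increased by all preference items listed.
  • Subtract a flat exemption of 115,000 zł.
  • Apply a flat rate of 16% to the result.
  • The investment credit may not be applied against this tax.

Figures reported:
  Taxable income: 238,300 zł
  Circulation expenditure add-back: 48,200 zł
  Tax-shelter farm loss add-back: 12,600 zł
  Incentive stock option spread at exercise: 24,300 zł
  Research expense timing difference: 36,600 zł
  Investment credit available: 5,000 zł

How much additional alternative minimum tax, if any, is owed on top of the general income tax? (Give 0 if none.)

5,340 zł

General income tax:
  16,000 zł × 11% = 1,760 zł
  184,000 zł × 16% = 29,440 zł
  38,300 zł × 20% = 7,660 zł
  → 38,860 zł
  Less investment credit 5,000 zł → 33,860 zł

Alternative minimum tax:
  Adjusted income: 238,300 zł + 48,200 zł + 12,600 zł + 24,300 zł + 36,600 zł = 360,000 zł
  Less exemption 115,000 zł → base 245,000 zł
  245,000 zł × 16% = 39,200 zł

Excess of alternative minimum tax over general income tax: 39,200 zł − 33,860 zł = 5,340 zł.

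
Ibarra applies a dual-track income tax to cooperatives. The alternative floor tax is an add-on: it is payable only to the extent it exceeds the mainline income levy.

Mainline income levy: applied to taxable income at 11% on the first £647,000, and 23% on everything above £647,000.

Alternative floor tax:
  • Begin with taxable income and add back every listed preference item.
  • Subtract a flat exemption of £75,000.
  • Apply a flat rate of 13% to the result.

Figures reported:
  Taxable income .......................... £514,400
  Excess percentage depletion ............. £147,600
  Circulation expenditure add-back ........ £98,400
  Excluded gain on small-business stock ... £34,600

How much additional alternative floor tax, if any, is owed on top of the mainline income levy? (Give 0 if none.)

£37,016

Alternative floor tax:
  Adjusted income: £514,400 + £147,600 + £98,400 + £34,600 = £795,000
  Less exemption £75,000 → base £720,000
  £720,000 × 13% = £93,600

Mainline income levy:
  £514,400 × 11% = £56,584

Excess of alternative floor tax over mainline income levy: £93,600 − £56,584 = £37,016.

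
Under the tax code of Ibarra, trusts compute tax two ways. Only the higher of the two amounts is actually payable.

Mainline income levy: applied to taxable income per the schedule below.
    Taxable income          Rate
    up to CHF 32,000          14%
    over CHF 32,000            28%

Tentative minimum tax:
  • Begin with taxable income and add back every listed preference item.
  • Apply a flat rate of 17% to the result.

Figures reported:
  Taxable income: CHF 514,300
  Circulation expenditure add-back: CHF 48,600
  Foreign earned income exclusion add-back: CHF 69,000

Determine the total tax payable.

CHF 139,524

Tentative minimum tax:
  Adjusted income: CHF 514,300 + CHF 48,600 + CHF 69,000 = CHF 631,900
  CHF 631,900 × 17% = CHF 107,423

Mainline income levy:
  CHF 32,000 × 14% = CHF 4,480
  CHF 482,300 × 28% = CHF 135,044
  → CHF 139,524

CHF 139,524 > CHF 107,423, so the mainline income levy governs.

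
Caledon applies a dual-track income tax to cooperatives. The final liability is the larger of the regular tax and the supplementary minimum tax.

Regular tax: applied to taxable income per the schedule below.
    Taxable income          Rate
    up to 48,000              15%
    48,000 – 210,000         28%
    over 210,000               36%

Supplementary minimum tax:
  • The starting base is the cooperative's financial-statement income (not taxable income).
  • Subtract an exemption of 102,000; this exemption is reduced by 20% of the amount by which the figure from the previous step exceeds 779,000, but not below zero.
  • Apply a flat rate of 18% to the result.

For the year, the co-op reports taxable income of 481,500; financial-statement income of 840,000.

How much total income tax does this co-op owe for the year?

150,300

Regular tax:
  48,000 × 15% = 7,200
  162,000 × 28% = 45,360
  271,500 × 36% = 97,740
  → 150,300

Supplementary minimum tax:
  Base (financial-statement income): 840,000
  Exemption: 102,000 − 20% × (840,000 − 779,000) = 102,000 − 12,200 = 89,800
  Base: 840,000 − 89,800 = 750,200
  750,200 × 18% = 135,036

150,300 > 135,036, so the regular tax governs.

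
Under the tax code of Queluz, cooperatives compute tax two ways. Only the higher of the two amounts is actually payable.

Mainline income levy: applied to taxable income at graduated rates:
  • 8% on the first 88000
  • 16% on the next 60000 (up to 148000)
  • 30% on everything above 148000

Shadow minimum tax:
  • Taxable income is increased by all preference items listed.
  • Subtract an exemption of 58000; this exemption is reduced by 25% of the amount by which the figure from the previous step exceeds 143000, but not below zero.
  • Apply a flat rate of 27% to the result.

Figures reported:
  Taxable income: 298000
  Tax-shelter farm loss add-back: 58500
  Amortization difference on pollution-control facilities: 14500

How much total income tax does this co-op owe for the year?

Mainline income levy:
  88000 × 8% = 7040
  60000 × 16% = 9600
  150000 × 30% = 45000
  → 61640

Shadow minimum tax:
  Adjusted income: 298000 + 58500 + 14500 = 371000
  Exemption: 58000 − 25% × (371000 − 143000) = 58000 − 57000 = 1000
  Base: 371000 − 1000 = 370000
  370000 × 27% = 99900

99900 > 61640, so the shadow minimum tax is the binding amount.

99900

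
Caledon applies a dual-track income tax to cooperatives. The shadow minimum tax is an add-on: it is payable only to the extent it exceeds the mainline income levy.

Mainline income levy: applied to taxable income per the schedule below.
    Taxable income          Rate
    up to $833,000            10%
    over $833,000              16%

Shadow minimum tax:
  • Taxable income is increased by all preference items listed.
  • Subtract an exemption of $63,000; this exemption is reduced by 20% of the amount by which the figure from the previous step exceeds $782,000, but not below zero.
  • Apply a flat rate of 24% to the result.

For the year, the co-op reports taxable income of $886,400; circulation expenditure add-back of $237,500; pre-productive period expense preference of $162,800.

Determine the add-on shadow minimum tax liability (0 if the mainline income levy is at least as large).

$216,964

Mainline income levy:
  $833,000 × 10% = $83,300
  $53,400 × 16% = $8,544
  → $91,844

Shadow minimum tax:
  Adjusted income: $886,400 + $237,500 + $162,800 = $1,286,700
  Exemption: 20% × ($1,286,700 − $782,000) = $100,940 ≥ $63,000, so the exemption is fully phased out
  Base: $1,286,700 − $0 = $1,286,700
  $1,286,700 × 24% = $308,808

Excess of shadow minimum tax over mainline income levy: $308,808 − $91,844 = $216,964.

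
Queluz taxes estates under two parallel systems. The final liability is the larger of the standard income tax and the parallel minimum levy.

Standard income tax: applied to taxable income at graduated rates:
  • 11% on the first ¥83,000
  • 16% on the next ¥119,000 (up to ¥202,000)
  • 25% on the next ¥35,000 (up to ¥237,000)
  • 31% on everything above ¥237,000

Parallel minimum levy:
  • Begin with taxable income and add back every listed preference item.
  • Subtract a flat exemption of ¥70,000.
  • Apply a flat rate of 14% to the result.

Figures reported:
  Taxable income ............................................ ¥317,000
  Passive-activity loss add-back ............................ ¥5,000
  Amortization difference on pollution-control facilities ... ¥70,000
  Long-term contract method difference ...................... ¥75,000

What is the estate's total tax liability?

¥61,720

Standard income tax:
  ¥83,000 × 11% = ¥9,130
  ¥119,000 × 16% = ¥19,040
  ¥35,000 × 25% = ¥8,750
  ¥80,000 × 31% = ¥24,800
  → ¥61,720

Parallel minimum levy:
  Adjusted income: ¥317,000 + ¥5,000 + ¥70,000 + ¥75,000 = ¥467,000
  Less exemption ¥70,000 → base ¥397,000
  ¥397,000 × 14% = ¥55,580

¥61,720 > ¥55,580, so the standard income tax governs.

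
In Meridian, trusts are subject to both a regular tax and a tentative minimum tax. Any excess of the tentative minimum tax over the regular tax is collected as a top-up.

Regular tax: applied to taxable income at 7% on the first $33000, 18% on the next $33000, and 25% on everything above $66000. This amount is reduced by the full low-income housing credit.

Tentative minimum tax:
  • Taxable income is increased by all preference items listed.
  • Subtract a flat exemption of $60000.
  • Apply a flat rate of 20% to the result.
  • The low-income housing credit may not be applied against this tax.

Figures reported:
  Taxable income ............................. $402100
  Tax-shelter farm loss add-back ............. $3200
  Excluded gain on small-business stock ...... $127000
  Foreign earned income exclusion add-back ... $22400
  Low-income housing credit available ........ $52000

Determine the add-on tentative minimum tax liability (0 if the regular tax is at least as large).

Tentative minimum tax:
  Adjusted income: $402100 + $3200 + $127000 + $22400 = $554700
  Less exemption $60000 → base $494700
  $494700 × 20% = $98940

Regular tax:
  $33000 × 7% = $2310
  $33000 × 18% = $5940
  $336100 × 25% = $84025
  → $92275
  Less low-income housing credit $52000 → $40275

Excess of tentative minimum tax over regular tax: $98940 − $40275 = $58665.

$58665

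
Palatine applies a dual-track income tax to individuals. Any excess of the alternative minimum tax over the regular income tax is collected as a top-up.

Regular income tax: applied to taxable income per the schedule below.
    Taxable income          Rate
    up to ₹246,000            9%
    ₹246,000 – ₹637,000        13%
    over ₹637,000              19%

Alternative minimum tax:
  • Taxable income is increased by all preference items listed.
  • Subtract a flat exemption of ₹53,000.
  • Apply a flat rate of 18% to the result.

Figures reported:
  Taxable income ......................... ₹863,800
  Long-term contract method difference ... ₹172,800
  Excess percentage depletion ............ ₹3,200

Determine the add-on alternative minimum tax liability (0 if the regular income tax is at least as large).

₹61,562

Alternative minimum tax:
  Adjusted income: ₹863,800 + ₹172,800 + ₹3,200 = ₹1,039,800
  Less exemption ₹53,000 → base ₹986,800
  ₹986,800 × 18% = ₹177,624

Regular income tax:
  ₹246,000 × 9% = ₹22,140
  ₹391,000 × 13% = ₹50,830
  ₹226,800 × 19% = ₹43,092
  → ₹116,062

Excess of alternative minimum tax over regular income tax: ₹177,624 − ₹116,062 = ₹61,562.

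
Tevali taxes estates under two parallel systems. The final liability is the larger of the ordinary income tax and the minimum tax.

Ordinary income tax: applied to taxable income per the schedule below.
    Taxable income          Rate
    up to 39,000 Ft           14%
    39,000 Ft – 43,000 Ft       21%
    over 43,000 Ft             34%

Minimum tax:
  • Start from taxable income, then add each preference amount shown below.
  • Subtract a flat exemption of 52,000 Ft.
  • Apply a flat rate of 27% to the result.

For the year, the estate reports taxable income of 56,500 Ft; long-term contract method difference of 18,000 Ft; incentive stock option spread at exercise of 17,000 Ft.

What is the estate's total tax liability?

Minimum tax:
  Adjusted income: 56,500 Ft + 18,000 Ft + 17,000 Ft = 91,500 Ft
  Less exemption 52,000 Ft → base 39,500 Ft
  39,500 Ft × 27% = 10,665 Ft

Ordinary income tax:
  39,000 Ft × 14% = 5,460 Ft
  4,000 Ft × 21% = 840 Ft
  13,500 Ft × 34% = 4,590 Ft
  → 10,890 Ft

10,890 Ft > 10,665 Ft, so the ordinary income tax governs.

10,890 Ft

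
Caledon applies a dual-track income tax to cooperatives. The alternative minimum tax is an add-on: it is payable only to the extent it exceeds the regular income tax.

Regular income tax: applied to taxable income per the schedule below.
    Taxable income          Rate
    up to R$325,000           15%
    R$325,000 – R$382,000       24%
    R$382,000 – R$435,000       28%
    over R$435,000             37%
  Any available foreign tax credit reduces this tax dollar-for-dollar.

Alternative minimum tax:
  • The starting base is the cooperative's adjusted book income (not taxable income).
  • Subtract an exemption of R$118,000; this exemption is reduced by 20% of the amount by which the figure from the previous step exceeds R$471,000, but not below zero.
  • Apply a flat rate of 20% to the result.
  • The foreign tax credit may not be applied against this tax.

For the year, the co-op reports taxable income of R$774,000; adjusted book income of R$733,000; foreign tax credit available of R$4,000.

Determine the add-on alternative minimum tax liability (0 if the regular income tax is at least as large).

Regular income tax:
  R$325,000 × 15% = R$48,750
  R$57,000 × 24% = R$13,680
  R$53,000 × 28% = R$14,840
  R$339,000 × 37% = R$125,430
  → R$202,700
  Less foreign tax credit R$4,000 → R$198,700

Alternative minimum tax:
  Base (adjusted book income): R$733,000
  Exemption: R$118,000 − 20% × (R$733,000 − R$471,000) = R$118,000 − R$52,400 = R$65,600
  Base: R$733,000 − R$65,600 = R$667,400
  R$667,400 × 20% = R$133,480

R$133,480 ≤ R$198,700, so no add-on is due.

R$0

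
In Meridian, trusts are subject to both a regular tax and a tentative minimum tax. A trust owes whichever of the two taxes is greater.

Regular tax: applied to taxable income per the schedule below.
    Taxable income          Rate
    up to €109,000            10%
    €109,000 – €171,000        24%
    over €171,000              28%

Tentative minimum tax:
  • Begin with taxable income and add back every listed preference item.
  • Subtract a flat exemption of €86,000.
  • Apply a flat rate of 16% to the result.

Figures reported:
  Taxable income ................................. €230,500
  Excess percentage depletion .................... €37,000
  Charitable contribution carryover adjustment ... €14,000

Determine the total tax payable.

Regular tax:
  €109,000 × 10% = €10,900
  €62,000 × 24% = €14,880
  €59,500 × 28% = €16,660
  → €42,440

Tentative minimum tax:
  Adjusted income: €230,500 + €37,000 + €14,000 = €281,500
  Less exemption €86,000 → base €195,500
  €195,500 × 16% = €31,280

€42,440 > €31,280, so the regular tax governs.

€42,440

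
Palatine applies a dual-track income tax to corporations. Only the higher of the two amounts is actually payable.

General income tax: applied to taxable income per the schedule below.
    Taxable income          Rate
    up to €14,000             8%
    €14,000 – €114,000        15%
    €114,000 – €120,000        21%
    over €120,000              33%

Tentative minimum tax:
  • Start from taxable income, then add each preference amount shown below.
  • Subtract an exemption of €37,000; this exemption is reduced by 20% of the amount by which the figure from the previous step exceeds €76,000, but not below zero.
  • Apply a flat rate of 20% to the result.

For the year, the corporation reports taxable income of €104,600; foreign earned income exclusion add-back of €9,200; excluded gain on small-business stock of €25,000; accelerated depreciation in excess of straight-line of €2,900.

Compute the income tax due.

€23,568

Tentative minimum tax:
  Adjusted income: €104,600 + €9,200 + €25,000 + €2,900 = €141,700
  Exemption: €37,000 − 20% × (€141,700 − €76,000) = €37,000 − €13,140 = €23,860
  Base: €141,700 − €23,860 = €117,840
  €117,840 × 20% = €23,568

General income tax:
  €14,000 × 8% = €1,120
  €90,600 × 15% = €13,590
  → €14,710

€23,568 > €14,710, so the tentative minimum tax is the binding amount.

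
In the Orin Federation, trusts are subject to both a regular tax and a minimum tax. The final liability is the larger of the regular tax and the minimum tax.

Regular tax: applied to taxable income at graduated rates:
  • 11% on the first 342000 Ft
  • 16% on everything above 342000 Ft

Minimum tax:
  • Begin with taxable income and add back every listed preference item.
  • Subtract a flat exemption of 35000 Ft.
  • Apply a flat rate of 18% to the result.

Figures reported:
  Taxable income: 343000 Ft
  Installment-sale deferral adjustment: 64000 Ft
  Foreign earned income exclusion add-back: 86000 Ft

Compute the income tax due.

Regular tax:
  342000 Ft × 11% = 37620 Ft
  1000 Ft × 16% = 160 Ft
  → 37780 Ft

Minimum tax:
  Adjusted income: 343000 Ft + 64000 Ft + 86000 Ft = 493000 Ft
  Less exemption 35000 Ft → base 458000 Ft
  458000 Ft × 18% = 82440 Ft

82440 Ft > 37780 Ft, so the minimum tax is the binding amount.

82440 Ft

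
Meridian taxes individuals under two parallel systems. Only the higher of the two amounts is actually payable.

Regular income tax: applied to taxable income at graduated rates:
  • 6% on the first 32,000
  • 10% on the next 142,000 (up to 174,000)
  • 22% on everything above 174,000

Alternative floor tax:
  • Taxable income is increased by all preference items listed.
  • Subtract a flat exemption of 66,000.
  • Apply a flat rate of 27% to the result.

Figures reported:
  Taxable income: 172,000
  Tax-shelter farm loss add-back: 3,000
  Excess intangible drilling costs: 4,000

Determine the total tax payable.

Alternative floor tax:
  Adjusted income: 172,000 + 3,000 + 4,000 = 179,000
  Less exemption 66,000 → base 113,000
  113,000 × 27% = 30,510

Regular income tax:
  32,000 × 6% = 1,920
  140,000 × 10% = 14,000
  → 15,920

30,510 > 15,920, so the alternative floor tax is the binding amount.

30,510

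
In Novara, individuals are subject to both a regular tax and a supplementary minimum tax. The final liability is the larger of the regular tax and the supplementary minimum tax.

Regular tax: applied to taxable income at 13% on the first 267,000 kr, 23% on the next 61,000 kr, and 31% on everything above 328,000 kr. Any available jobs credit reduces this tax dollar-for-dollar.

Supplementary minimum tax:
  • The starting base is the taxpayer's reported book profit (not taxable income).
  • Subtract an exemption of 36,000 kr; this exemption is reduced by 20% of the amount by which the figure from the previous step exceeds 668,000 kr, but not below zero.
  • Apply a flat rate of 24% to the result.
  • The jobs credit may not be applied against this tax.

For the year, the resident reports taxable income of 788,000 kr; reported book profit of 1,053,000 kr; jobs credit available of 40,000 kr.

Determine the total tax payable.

252,720 kr

Supplementary minimum tax:
  Base (reported book profit): 1,053,000 kr
  Exemption: 20% × (1,053,000 kr − 668,000 kr) = 77,000 kr ≥ 36,000 kr, so the exemption is fully phased out
  Base: 1,053,000 kr − 0 kr = 1,053,000 kr
  1,053,000 kr × 24% = 252,720 kr

Regular tax:
  267,000 kr × 13% = 34,710 kr
  61,000 kr × 23% = 14,030 kr
  460,000 kr × 31% = 142,600 kr
  → 191,340 kr
  Less jobs credit 40,000 kr → 151,340 kr

252,720 kr > 151,340 kr, so the supplementary minimum tax is the binding amount.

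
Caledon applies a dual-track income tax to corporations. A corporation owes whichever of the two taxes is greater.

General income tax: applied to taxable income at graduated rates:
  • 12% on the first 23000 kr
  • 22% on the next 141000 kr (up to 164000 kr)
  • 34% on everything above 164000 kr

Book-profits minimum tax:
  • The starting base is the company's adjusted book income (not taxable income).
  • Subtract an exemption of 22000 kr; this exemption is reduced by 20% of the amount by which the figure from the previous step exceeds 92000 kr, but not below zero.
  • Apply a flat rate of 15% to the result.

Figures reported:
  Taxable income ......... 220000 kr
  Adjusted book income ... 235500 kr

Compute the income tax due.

52820 kr

Book-profits minimum tax:
  Base (adjusted book income): 235500 kr
  Exemption: 20% × (235500 kr − 92000 kr) = 28700 kr ≥ 22000 kr, so the exemption is fully phased out
  Base: 235500 kr − 0 kr = 235500 kr
  235500 kr × 15% = 35325 kr

General income tax:
  23000 kr × 12% = 2760 kr
  141000 kr × 22% = 31020 kr
  56000 kr × 34% = 19040 kr
  → 52820 kr

52820 kr > 35325 kr, so the general income tax governs.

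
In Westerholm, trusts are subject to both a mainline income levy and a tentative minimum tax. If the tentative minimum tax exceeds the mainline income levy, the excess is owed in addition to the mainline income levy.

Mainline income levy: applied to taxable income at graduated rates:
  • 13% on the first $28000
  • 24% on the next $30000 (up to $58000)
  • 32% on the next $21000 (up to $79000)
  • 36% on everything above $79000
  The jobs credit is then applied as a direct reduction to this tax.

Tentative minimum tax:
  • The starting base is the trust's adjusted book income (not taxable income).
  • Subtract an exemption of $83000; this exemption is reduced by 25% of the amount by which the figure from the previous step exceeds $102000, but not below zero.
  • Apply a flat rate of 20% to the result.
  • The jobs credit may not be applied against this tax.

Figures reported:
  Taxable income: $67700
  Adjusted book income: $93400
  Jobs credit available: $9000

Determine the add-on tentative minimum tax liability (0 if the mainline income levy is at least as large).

Mainline income levy:
  $28000 × 13% = $3640
  $30000 × 24% = $7200
  $9700 × 32% = $3104
  → $13944
  Less jobs credit $9000 → $4944

Tentative minimum tax:
  Base (adjusted book income): $93400
  Exemption: $93400 ≤ $102000, so full $83000 applies
  Base: $93400 − $83000 = $10400
  $10400 × 20% = $2080

$2080 ≤ $4944, so no add-on is due.

$0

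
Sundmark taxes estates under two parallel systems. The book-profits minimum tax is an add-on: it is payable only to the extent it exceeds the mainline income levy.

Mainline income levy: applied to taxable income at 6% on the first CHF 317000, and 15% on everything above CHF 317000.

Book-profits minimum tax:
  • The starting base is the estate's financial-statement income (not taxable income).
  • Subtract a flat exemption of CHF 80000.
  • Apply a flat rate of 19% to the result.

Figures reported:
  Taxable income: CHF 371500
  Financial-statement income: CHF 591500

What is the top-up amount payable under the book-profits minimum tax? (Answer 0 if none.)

Book-profits minimum tax:
  Base (financial-statement income): CHF 591500
  Less exemption CHF 80000 → base CHF 511500
  CHF 511500 × 19% = CHF 97185

Mainline income levy:
  CHF 317000 × 6% = CHF 19020
  CHF 54500 × 15% = CHF 8175
  → CHF 27195

Excess of book-profits minimum tax over mainline income levy: CHF 97185 − CHF 27195 = CHF 69990.

CHF 69990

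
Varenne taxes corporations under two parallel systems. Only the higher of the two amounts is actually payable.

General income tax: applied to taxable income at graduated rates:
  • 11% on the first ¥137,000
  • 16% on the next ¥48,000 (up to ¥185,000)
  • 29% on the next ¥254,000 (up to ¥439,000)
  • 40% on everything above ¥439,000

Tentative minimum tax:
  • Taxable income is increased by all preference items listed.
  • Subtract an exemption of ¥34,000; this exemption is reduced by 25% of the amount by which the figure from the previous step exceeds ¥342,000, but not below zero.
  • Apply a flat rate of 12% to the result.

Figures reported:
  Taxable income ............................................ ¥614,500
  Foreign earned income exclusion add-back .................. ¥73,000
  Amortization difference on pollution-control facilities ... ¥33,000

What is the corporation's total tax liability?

¥166,610

General income tax:
  ¥137,000 × 11% = ¥15,070
  ¥48,000 × 16% = ¥7,680
  ¥254,000 × 29% = ¥73,660
  ¥175,500 × 40% = ¥70,200
  → ¥166,610

Tentative minimum tax:
  Adjusted income: ¥614,500 + ¥73,000 + ¥33,000 = ¥720,500
  Exemption: 25% × (¥720,500 − ¥342,000) = ¥94,625 ≥ ¥34,000, so the exemption is fully phased out
  Base: ¥720,500 − ¥0 = ¥720,500
  ¥720,500 × 12% = ¥86,460

¥166,610 > ¥86,460, so the general income tax governs.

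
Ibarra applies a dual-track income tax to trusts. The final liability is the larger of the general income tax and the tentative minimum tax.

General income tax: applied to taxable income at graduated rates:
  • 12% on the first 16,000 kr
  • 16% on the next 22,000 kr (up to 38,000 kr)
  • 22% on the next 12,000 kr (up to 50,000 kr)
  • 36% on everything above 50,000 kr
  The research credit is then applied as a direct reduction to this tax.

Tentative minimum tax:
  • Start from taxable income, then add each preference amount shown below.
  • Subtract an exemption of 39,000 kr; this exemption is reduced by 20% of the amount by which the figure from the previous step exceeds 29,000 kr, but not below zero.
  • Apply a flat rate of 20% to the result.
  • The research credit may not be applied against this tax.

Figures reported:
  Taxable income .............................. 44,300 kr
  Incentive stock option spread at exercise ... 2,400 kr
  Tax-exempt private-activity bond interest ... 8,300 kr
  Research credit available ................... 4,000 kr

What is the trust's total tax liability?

General income tax:
  16,000 kr × 12% = 1,920 kr
  22,000 kr × 16% = 3,520 kr
  6,300 kr × 22% = 1,386 kr
  → 6,826 kr
  Less research credit 4,000 kr → 2,826 kr

Tentative minimum tax:
  Adjusted income: 44,300 kr + 2,400 kr + 8,300 kr = 55,000 kr
  Exemption: 39,000 kr − 20% × (55,000 kr − 29,000 kr) = 39,000 kr − 5,200 kr = 33,800 kr
  Base: 55,000 kr − 33,800 kr = 21,200 kr
  21,200 kr × 20% = 4,240 kr

4,240 kr > 2,826 kr, so the tentative minimum tax is the binding amount.

4,240 kr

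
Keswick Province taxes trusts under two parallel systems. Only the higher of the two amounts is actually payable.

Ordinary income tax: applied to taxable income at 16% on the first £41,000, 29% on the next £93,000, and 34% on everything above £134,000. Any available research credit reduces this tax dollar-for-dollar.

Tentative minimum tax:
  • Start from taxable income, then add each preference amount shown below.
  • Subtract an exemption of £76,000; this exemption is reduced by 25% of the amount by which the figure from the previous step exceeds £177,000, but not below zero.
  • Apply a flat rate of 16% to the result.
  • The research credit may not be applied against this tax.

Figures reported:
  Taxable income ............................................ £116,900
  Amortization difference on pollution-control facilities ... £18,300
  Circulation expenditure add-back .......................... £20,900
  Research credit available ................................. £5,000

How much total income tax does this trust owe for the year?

Tentative minimum tax:
  Adjusted income: £116,900 + £18,300 + £20,900 = £156,100
  Exemption: £156,100 ≤ £177,000, so full £76,000 applies
  Base: £156,100 − £76,000 = £80,100
  £80,100 × 16% = £12,816

Ordinary income tax:
  £41,000 × 16% = £6,560
  £75,900 × 29% = £22,011
  → £28,571
  Less research credit £5,000 → £23,571

£23,571 > £12,816, so the ordinary income tax governs.

£23,571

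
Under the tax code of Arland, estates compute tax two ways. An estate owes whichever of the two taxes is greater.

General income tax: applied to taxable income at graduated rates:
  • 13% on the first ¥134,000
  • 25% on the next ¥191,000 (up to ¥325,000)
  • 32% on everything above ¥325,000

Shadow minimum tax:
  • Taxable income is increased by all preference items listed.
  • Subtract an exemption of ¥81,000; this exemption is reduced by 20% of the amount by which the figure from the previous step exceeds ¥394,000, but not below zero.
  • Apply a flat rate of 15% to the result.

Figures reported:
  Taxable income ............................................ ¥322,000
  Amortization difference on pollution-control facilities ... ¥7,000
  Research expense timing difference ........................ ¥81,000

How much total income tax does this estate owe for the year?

¥64,420

Shadow minimum tax:
  Adjusted income: ¥322,000 + ¥7,000 + ¥81,000 = ¥410,000
  Exemption: ¥81,000 − 20% × (¥410,000 − ¥394,000) = ¥81,000 − ¥3,200 = ¥77,800
  Base: ¥410,000 − ¥77,800 = ¥332,200
  ¥332,200 × 15% = ¥49,830

General income tax:
  ¥134,000 × 13% = ¥17,420
  ¥188,000 × 25% = ¥47,000
  → ¥64,420

¥64,420 > ¥49,830, so the general income tax governs.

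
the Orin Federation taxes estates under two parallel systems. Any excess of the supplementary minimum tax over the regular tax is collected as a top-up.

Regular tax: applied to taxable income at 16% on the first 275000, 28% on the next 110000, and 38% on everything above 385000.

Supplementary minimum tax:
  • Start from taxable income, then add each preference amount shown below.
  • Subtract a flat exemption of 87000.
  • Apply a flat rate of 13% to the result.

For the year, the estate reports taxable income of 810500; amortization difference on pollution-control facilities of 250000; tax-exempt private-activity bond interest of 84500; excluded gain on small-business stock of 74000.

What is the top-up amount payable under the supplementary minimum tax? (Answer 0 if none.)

Regular tax:
  275000 × 16% = 44000
  110000 × 28% = 30800
  425500 × 38% = 161690
  → 236490

Supplementary minimum tax:
  Adjusted income: 810500 + 250000 + 84500 + 74000 = 1219000
  Less exemption 87000 → base 1132000
  1132000 × 13% = 147160

147160 ≤ 236490, so no add-on is due.

0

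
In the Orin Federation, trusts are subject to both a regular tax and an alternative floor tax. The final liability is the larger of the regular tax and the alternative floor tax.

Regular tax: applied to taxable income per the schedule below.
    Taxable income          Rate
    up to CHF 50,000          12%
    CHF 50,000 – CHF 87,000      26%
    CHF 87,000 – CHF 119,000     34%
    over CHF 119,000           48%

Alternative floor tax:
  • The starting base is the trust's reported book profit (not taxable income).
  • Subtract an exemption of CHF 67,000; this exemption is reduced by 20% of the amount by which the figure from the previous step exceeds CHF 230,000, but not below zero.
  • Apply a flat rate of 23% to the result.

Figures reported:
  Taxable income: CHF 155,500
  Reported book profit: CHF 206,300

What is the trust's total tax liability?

Alternative floor tax:
  Base (reported book profit): CHF 206,300
  Exemption: CHF 206,300 ≤ CHF 230,000, so full CHF 67,000 applies
  Base: CHF 206,300 − CHF 67,000 = CHF 139,300
  CHF 139,300 × 23% = CHF 32,039

Regular tax:
  CHF 50,000 × 12% = CHF 6,000
  CHF 37,000 × 26% = CHF 9,620
  CHF 32,000 × 34% = CHF 10,880
  CHF 36,500 × 48% = CHF 17,520
  → CHF 44,020

CHF 44,020 > CHF 32,039, so the regular tax governs.

CHF 44,020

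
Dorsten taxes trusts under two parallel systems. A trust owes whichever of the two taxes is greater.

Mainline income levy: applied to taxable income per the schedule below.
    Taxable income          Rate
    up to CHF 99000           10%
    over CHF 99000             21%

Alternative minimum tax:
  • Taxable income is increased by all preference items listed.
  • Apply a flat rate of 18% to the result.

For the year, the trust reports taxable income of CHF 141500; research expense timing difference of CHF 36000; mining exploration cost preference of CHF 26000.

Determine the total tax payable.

Alternative minimum tax:
  Adjusted income: CHF 141500 + CHF 36000 + CHF 26000 = CHF 203500
  CHF 203500 × 18% = CHF 36630

Mainline income levy:
  CHF 99000 × 10% = CHF 9900
  CHF 42500 × 21% = CHF 8925
  → CHF 18825

CHF 36630 > CHF 18825, so the alternative minimum tax is the binding amount.

CHF 36630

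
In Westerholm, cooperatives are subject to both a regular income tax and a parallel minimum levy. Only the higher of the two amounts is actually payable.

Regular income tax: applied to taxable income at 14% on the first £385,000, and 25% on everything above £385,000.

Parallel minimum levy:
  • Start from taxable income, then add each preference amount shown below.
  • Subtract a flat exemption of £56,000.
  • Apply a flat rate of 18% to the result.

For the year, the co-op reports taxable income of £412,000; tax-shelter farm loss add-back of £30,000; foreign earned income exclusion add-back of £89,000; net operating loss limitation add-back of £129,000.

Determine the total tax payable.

Parallel minimum levy:
  Adjusted income: £412,000 + £30,000 + £89,000 + £129,000 = £660,000
  Less exemption £56,000 → base £604,000
  £604,000 × 18% = £108,720

Regular income tax:
  £385,000 × 14% = £53,900
  £27,000 × 25% = £6,750
  → £60,650

£108,720 > £60,650, so the parallel minimum levy is the binding amount.

£108,720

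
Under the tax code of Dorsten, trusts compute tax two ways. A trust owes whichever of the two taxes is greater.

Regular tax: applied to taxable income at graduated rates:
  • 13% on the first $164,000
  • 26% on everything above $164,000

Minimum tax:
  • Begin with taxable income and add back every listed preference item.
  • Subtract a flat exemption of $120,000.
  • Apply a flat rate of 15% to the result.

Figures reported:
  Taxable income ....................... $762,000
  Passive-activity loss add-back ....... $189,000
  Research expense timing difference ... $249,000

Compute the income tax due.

Minimum tax:
  Adjusted income: $762,000 + $189,000 + $249,000 = $1,200,000
  Less exemption $120,000 → base $1,080,000
  $1,080,000 × 15% = $162,000

Regular tax:
  $164,000 × 13% = $21,320
  $598,000 × 26% = $155,480
  → $176,800

$176,800 > $162,000, so the regular tax governs.

$176,800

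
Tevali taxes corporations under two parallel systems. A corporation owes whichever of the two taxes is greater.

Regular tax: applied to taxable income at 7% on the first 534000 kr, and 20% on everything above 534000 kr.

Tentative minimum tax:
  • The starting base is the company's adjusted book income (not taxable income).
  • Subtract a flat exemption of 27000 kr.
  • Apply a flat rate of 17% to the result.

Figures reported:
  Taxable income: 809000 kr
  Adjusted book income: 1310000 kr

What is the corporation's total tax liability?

Regular tax:
  534000 kr × 7% = 37380 kr
  275000 kr × 20% = 55000 kr
  → 92380 kr

Tentative minimum tax:
  Base (adjusted book income): 1310000 kr
  Less exemption 27000 kr → base 1283000 kr
  1283000 kr × 17% = 218110 kr

218110 kr > 92380 kr, so the tentative minimum tax is the binding amount.

218110 kr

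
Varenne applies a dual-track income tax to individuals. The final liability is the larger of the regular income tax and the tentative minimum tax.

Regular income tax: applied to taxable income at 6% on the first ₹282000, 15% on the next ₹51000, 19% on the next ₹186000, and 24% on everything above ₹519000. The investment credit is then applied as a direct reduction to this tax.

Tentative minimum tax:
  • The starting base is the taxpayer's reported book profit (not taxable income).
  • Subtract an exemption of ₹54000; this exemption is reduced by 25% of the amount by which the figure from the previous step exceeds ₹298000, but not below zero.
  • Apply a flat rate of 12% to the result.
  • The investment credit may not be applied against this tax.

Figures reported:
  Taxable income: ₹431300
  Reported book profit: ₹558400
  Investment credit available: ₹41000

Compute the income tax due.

Regular income tax:
  ₹282000 × 6% = ₹16920
  ₹51000 × 15% = ₹7650
  ₹98300 × 19% = ₹18677
  → ₹43247
  Less investment credit ₹41000 → ₹2247

Tentative minimum tax:
  Base (reported book profit): ₹558400
  Exemption: 25% × (₹558400 − ₹298000) = ₹65100 ≥ ₹54000, so the exemption is fully phased out
  Base: ₹558400 − ₹0 = ₹558400
  ₹558400 × 12% = ₹67008

₹67008 > ₹2247, so the tentative minimum tax is the binding amount.

₹67008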